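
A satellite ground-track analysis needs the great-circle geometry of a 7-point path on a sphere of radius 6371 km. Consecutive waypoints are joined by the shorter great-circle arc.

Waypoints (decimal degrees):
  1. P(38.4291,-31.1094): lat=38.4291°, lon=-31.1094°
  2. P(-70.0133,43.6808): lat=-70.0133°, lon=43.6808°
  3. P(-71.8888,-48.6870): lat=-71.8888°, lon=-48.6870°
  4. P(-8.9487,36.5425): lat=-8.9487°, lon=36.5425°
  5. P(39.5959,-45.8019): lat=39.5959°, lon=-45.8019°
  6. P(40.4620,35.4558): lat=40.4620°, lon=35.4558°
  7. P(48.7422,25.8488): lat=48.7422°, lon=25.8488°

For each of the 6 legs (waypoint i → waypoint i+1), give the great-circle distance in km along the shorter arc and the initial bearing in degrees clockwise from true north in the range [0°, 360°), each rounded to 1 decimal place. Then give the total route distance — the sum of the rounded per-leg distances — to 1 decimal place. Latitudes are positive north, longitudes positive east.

Leg 1: dist=13445.9 km, bearing=157.4°
Leg 2: dist=3032.8 km, bearing=222.7°
Leg 3: dist=8897.3 km, bearing=88.3°
Leg 4: dist=9993.1 km, bearing=310.2°
Leg 5: dist=6651.6 km, bearing=60.4°
Leg 6: dist=1192.3 km, bearing=323.7°
Total: 43213.0 km

Leg 1: φ1=0.6707143, φ2=-1.2219626, Δφ=-1.8926769, Δλ=1.3053352 rad; a=sin²(Δφ/2)+cosφ1·cosφ2·sin²(Δλ/2)=0.7569316318; c=2·atan2(√a, √(1-a))=2.110478384; dist=6371·c=13445.858 ≈ 13445.9 km; running total=13445.9 km
Leg 1 bearing: y=sinΔλ·cosφ2=0.32982924, x=cosφ1·sinφ2-sinφ1·cosφ2·cosΔλ=-0.79193259; θ=atan2(y, x)=157.3889° ≈ 157.4°
Leg 2: φ1=-1.2219626, φ2=-1.2546963, Δφ=-0.0327337, Δλ=-1.6121222 rad; a=sin²(Δφ/2)+cosφ1·cosφ2·sin²(Δλ/2)=0.0555893980; c=2·atan2(√a, √(1-a))=0.476029973; dist=6371·c=3032.787 ≈ 3032.8 km; running total=16478.7 km
Leg 2 bearing: y=sinΔλ·cosφ2=-0.31059682, x=cosφ1·sinφ2-sinφ1·cosφ2·cosΔλ=-0.33693692; θ=atan2(y, x)=-137.3294° <0 so +360° → 222.6706° ≈ 222.7°
Leg 3: φ1=-1.2546963, φ2=-0.1561843, Δφ=1.0985120, Δλ=1.4875354 rad; a=sin²(Δφ/2)+cosφ1·cosφ2·sin²(Δλ/2)=0.4133092773; c=2·atan2(√a, √(1-a))=1.396534242; dist=6371·c=8897.320 ≈ 8897.3 km; running total=25376.0 km
Leg 3 bearing: y=sinΔλ·cosφ2=0.98440599, x=cosφ1·sinφ2-sinφ1·cosφ2·cosΔλ=0.02972760; θ=atan2(y, x)=88.2703° ≈ 88.3°
Leg 4: φ1=-0.1561843, φ2=0.6910788, Δφ=0.8472631, Δλ=-1.4371809 rad; a=sin²(Δφ/2)+cosφ1·cosφ2·sin²(Δλ/2)=0.4988698935; c=2·atan2(√a, √(1-a))=1.568536112; dist=6371·c=9993.144 ≈ 9993.1 km; running total=35369.1 km
Leg 4 bearing: y=sinΔλ·cosφ2=-0.76369066, x=cosφ1·sinφ2-sinφ1·cosφ2·cosΔλ=0.64557840; θ=atan2(y, x)=-49.7908° <0 so +360° → 310.2092° ≈ 310.2°
Leg 5: φ1=0.6910788, φ2=0.7061951, Δφ=0.0151163, Δλ=1.4182144 rad; a=sin²(Δφ/2)+cosφ1·cosφ2·sin²(Δλ/2)=0.2486380853; c=2·atan2(√a, √(1-a))=1.044049478; dist=6371·c=6651.639 ≈ 6651.6 km; running total=42020.7 km
Leg 5 bearing: y=sinΔλ·cosφ2=0.75199709, x=cosφ1·sinφ2-sinφ1·cosφ2·cosΔλ=0.42634391; θ=atan2(y, x)=60.4490° ≈ 60.4°
Leg 6: φ1=0.7061951, φ2=0.8507119, Δφ=0.1445168, Δλ=-0.1676738 rad; a=sin²(Δφ/2)+cosφ1·cosφ2·sin²(Δλ/2)=0.0087304251; c=2·atan2(√a, √(1-a))=0.187146476; dist=6371·c=1192.310 ≈ 1192.3 km; running total=43213.0 km
Leg 6 bearing: y=sinΔλ·cosφ2=-0.11005478, x=cosφ1·sinφ2-sinφ1·cosφ2·cosΔλ=0.15001588; θ=atan2(y, x)=-36.2645° <0 so +360° → 323.7355° ≈ 323.7°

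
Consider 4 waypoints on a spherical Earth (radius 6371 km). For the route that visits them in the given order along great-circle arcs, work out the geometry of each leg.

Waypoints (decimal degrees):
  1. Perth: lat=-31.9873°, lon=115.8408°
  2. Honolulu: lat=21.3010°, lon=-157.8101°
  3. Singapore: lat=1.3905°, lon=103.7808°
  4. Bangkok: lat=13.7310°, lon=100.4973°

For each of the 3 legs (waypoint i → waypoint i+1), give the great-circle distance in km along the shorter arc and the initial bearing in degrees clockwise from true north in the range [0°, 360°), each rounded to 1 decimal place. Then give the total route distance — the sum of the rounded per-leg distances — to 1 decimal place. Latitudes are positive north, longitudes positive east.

Leg 1: φ1=-0.5582837, φ2=0.3717726, Δφ=0.9300563, Δλ=-4.7761092 rad; a=sin²(Δφ/2)+cosφ1·cosφ2·sin²(Δλ/2)=0.5710575153; c=2·atan2(√a, √(1-a))=1.713394134; dist=6371·c=10916.034 ≈ 10916.0 km; running total=10916.0 km
Leg 1 bearing: y=sinΔλ·cosφ2=0.92979408, x=cosφ1·sinφ2-sinφ1·cosφ2·cosΔλ=0.33953834; θ=atan2(y, x)=69.9390° ≈ 69.9°
Leg 2: φ1=0.3717726, φ2=0.0242688, Δφ=-0.3475038, Δλ=4.5656225 rad; a=sin²(Δφ/2)+cosφ1·cosφ2·sin²(Δλ/2)=0.5636972060; c=2·atan2(√a, √(1-a))=1.698537868; dist=6371·c=10821.385 ≈ 10821.4 km; running total=21737.4 km
Leg 2 bearing: y=sinΔλ·cosφ2=-0.98895781, x=cosφ1·sinφ2-sinφ1·cosφ2·cosΔλ=0.07571731; θ=atan2(y, x)=-85.6218° <0 so +360° → 274.3782° ≈ 274.4°
Leg 3: φ1=0.0242688, φ2=0.2396512, Δφ=0.2153824, Δλ=-0.0573079 rad; a=sin²(Δφ/2)+cosφ1·cosφ2·sin²(Δλ/2)=0.0123497565; c=2·atan2(√a, √(1-a))=0.222718952; dist=6371·c=1418.942 ≈ 1418.9 km; running total=23156.3 km
Leg 3 bearing: y=sinΔλ·cosφ2=-0.05563961, x=cosφ1·sinφ2-sinφ1·cosφ2·cosΔλ=0.21375966; θ=atan2(y, x)=-14.5898° <0 so +360° → 345.4102° ≈ 345.4°

Leg 1: dist=10916.0 km, bearing=69.9°
Leg 2: dist=10821.4 km, bearing=274.4°
Leg 3: dist=1418.9 km, bearing=345.4°
Total: 23156.3 km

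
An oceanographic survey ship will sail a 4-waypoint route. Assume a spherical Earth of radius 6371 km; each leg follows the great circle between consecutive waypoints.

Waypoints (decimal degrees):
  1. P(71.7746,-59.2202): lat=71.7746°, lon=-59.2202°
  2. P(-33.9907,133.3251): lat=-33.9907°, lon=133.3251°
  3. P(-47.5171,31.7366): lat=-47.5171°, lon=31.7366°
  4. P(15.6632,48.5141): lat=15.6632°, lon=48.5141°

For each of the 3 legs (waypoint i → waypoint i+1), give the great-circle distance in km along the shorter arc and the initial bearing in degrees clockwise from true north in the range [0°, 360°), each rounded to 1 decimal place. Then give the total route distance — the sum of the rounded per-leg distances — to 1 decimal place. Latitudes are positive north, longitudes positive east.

Leg 1: φ1=1.2527031, φ2=-0.5932496, Δφ=-1.8459527, Δλ=3.3605494 rad; a=sin²(Δφ/2)+cosφ1·cosφ2·sin²(Δλ/2)=0.8920679773; c=2·atan2(√a, √(1-a))=2.472098928; dist=6371·c=15749.742 ≈ 15749.7 km; running total=15749.7 km
Leg 1 bearing: y=sinΔλ·cosφ2=-0.18009616, x=cosφ1·sinφ2-sinφ1·cosφ2·cosΔλ=0.59388229; θ=atan2(y, x)=-16.8700° <0 so +360° → 343.1300° ≈ 343.1°
Leg 2: φ1=-0.5932496, φ2=-0.8293298, Δφ=-0.2360802, Δλ=-1.7730538 rad; a=sin²(Δφ/2)+cosφ1·cosφ2·sin²(Δλ/2)=0.3500967313; c=2·atan2(√a, √(1-a))=1.266306470; dist=6371·c=8067.639 ≈ 8067.6 km; running total=23817.3 km
Leg 2 bearing: y=sinΔλ·cosφ2=-0.66160311, x=cosφ1·sinφ2-sinφ1·cosφ2·cosΔλ=-0.68731169; θ=atan2(y, x)=-136.0919° <0 so +360° → 223.9081° ≈ 223.9°
Leg 3: φ1=-0.8293298, φ2=0.2733744, Δφ=1.1027043, Δλ=0.2928226 rad; a=sin²(Δφ/2)+cosφ1·cosφ2·sin²(Δλ/2)=0.2882482760; c=2·atan2(√a, √(1-a))=1.133487096; dist=6371·c=7221.446 ≈ 7221.4 km; running total=31038.7 km
Leg 3 bearing: y=sinΔλ·cosφ2=0.27793670, x=cosφ1·sinφ2-sinφ1·cosφ2·cosΔλ=0.86220416; θ=atan2(y, x)=17.8670° ≈ 17.9°

Leg 1: dist=15749.7 km, bearing=343.1°
Leg 2: dist=8067.6 km, bearing=223.9°
Leg 3: dist=7221.4 km, bearing=17.9°
Total: 31038.7 km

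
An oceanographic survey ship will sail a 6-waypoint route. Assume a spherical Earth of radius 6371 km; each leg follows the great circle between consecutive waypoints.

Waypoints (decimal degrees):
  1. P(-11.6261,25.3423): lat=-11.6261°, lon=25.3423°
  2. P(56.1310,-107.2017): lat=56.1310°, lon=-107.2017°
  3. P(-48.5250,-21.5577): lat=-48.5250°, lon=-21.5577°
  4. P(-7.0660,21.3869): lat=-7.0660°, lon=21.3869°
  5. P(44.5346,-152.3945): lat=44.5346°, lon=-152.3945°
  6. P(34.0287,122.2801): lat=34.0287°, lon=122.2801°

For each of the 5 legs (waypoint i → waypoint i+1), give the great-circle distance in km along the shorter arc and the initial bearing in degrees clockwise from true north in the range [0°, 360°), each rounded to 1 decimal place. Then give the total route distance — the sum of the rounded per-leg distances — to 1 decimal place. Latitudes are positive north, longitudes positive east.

Leg 1: φ1=-0.2029137, φ2=0.9796708, Δφ=1.1825845, Δλ=-2.3133292 rad; a=sin²(Δφ/2)+cosφ1·cosφ2·sin²(Δλ/2)=0.7682082043; c=2·atan2(√a, √(1-a))=2.136981482; dist=6371·c=13614.709 ≈ 13614.7 km; running total=13614.7 km
Leg 1 bearing: y=sinΔλ·cosφ2=-0.41059242, x=cosφ1·sinφ2-sinφ1·cosφ2·cosΔλ=0.73734070; θ=atan2(y, x)=-29.1115° <0 so +360° → 330.8885° ≈ 330.9°
Leg 2: φ1=0.9796708, φ2=-0.8469210, Δφ=-1.8265918, Δλ=1.4947698 rad; a=sin²(Δφ/2)+cosφ1·cosφ2·sin²(Δλ/2)=0.7970372547; c=2·atan2(√a, √(1-a))=2.206910965; dist=6371·c=14060.230 ≈ 14060.2 km; running total=27674.9 km
Leg 2 bearing: y=sinΔλ·cosφ2=0.66038007, x=cosφ1·sinφ2-sinφ1·cosφ2·cosΔλ=-0.45931866; θ=atan2(y, x)=124.8200° ≈ 124.8°
Leg 3: φ1=-0.8469210, φ2=-0.1233250, Δφ=0.7235961, Δλ=0.7495247 rad; a=sin²(Δφ/2)+cosφ1·cosφ2·sin²(Δλ/2)=0.2133542128; c=2·atan2(√a, √(1-a))=0.960278799; dist=6371·c=6117.936 ≈ 6117.9 km; running total=33792.8 km
Leg 3 bearing: y=sinΔλ·cosφ2=0.67611656, x=cosφ1·sinφ2-sinφ1·cosφ2·cosΔλ=0.46282089; θ=atan2(y, x)=55.6073° ≈ 55.6°
Leg 4: φ1=-0.1233250, φ2=0.7772754, Δφ=0.9006004, Δλ=-3.0330576 rad; a=sin²(Δφ/2)+cosφ1·cosφ2·sin²(Δλ/2)=0.8947621592; c=2·atan2(√a, √(1-a))=2.480829857; dist=6371·c=15805.367 ≈ 15805.4 km; running total=49598.2 km
Leg 4 bearing: y=sinΔλ·cosφ2=-0.07721491, x=cosφ1·sinφ2-sinφ1·cosφ2·cosΔλ=0.60884252; θ=atan2(y, x)=-7.2278° <0 so +360° → 352.7722° ≈ 352.8°
Leg 5: φ1=0.7772754, φ2=0.5939129, Δφ=-0.1833625, Δλ=4.7939761 rad; a=sin²(Δφ/2)+cosφ1·cosφ2·sin²(Δλ/2)=0.2796897496; c=2·atan2(√a, √(1-a))=1.114506554; dist=6371·c=7100.521 ≈ 7100.5 km; running total=56698.7 km
Leg 5 bearing: y=sinΔλ·cosφ2=-0.82600060, x=cosφ1·sinφ2-sinφ1·cosφ2·cosΔλ=0.35153462; θ=atan2(y, x)=-66.9461° <0 so +360° → 293.0539° ≈ 293.1°

Leg 1: dist=13614.7 km, bearing=330.9°
Leg 2: dist=14060.2 km, bearing=124.8°
Leg 3: dist=6117.9 km, bearing=55.6°
Leg 4: dist=15805.4 km, bearing=352.8°
Leg 5: dist=7100.5 km, bearing=293.1°
Total: 56698.7 km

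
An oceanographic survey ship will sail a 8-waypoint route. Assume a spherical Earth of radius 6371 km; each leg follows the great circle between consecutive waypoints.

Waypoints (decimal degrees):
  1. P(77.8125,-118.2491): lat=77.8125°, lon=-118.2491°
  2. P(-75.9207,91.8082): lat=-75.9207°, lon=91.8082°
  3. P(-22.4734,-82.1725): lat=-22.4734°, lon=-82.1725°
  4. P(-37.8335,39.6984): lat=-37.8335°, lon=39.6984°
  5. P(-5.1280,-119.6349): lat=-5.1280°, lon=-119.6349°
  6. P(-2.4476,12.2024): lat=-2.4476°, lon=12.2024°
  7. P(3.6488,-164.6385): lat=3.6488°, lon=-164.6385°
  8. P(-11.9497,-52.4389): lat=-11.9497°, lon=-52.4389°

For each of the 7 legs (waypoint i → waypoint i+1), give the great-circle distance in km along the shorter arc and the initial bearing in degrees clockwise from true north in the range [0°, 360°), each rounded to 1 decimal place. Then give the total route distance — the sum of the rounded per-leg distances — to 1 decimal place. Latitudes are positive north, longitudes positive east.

Leg 1: φ1=1.3580843, φ2=-1.3250662, Δφ=-2.6831505, Δλ=3.6661915 rad; a=sin²(Δφ/2)+cosφ1·cosφ2·sin²(Δλ/2)=0.9962744269; c=2·atan2(√a, √(1-a))=3.019441780; dist=6371·c=19236.864 ≈ 19236.9 km; running total=19236.9 km
Leg 1 bearing: y=sinΔλ·cosφ2=-0.12184293, x=cosφ1·sinφ2-sinφ1·cosφ2·cosΔλ=0.00103640; θ=atan2(y, x)=-89.5127° <0 so +360° → 270.4873° ≈ 270.5°
Leg 2: φ1=-1.3250662, φ2=-0.3922348, Δφ=0.9328314, Δλ=-3.0365360 rad; a=sin²(Δφ/2)+cosφ1·cosφ2·sin²(Δλ/2)=0.4263897446; c=2·atan2(√a, √(1-a))=1.423038755; dist=6371·c=9066.180 ≈ 9066.2 km; running total=28303.1 km
Leg 2 bearing: y=sinΔλ·cosφ2=-0.09689982, x=cosφ1·sinφ2-sinφ1·cosφ2·cosΔλ=-0.98434574; θ=atan2(y, x)=-174.3779° <0 so +360° → 185.6221° ≈ 185.6°
Leg 3: φ1=-0.3922348, φ2=-0.6603191, Δφ=-0.2680843, Δλ=2.1270485 rad; a=sin²(Δφ/2)+cosφ1·cosφ2·sin²(Δλ/2)=0.5754427823; c=2·atan2(√a, √(1-a))=1.722260359; dist=6371·c=10972.521 ≈ 10972.5 km; running total=39275.6 km
Leg 3 bearing: y=sinΔλ·cosφ2=0.67072677, x=cosφ1·sinφ2-sinφ1·cosφ2·cosΔλ=-0.72619498; θ=atan2(y, x)=137.2739° ≈ 137.3°
Leg 4: φ1=-0.6603191, φ2=-0.0895005, Δφ=0.5708187, Δλ=-2.7808907 rad; a=sin²(Δφ/2)+cosφ1·cosφ2·sin²(Δλ/2)=0.8405956393; c=2·atan2(√a, √(1-a))=2.320184927; dist=6371·c=14781.898 ≈ 14781.9 km; running total=54057.5 km
Leg 4 bearing: y=sinΔλ·cosφ2=-0.35151850, x=cosφ1·sinφ2-sinφ1·cosφ2·cosΔλ=-0.64219404; θ=atan2(y, x)=-151.3050° <0 so +360° → 208.6950° ≈ 208.7°
Leg 5: φ1=-0.0895005, φ2=-0.0427187, Δφ=0.0467818, Δλ=2.3009950 rad; a=sin²(Δφ/2)+cosφ1·cosφ2·sin²(Δλ/2)=0.8299623692; c=2·atan2(√a, √(1-a))=2.291514912; dist=6371·c=14599.242 ≈ 14599.2 km; running total=68656.7 km
Leg 5 bearing: y=sinΔλ·cosφ2=0.74436222, x=cosφ1·sinφ2-sinφ1·cosφ2·cosΔλ=-0.10209910; θ=atan2(y, x)=97.8101° ≈ 97.8°
Leg 6: φ1=-0.0427187, φ2=0.0636836, Δφ=0.1064023, Δλ=-3.0864560 rad; a=sin²(Δφ/2)+cosφ1·cosφ2·sin²(Δλ/2)=0.9991325330; c=2·atan2(√a, √(1-a))=3.082678550; dist=6371·c=19639.745 ≈ 19639.7 km; running total=88296.4 km
Leg 6 bearing: y=sinΔλ·cosφ2=-0.05499705, x=cosφ1·sinφ2-sinφ1·cosφ2·cosΔλ=0.02102813; θ=atan2(y, x)=-69.0756° <0 so +360° → 290.9244° ≈ 290.9°
Leg 7: φ1=0.0636836, φ2=-0.2085616, Δφ=-0.2722452, Δλ=1.9582524 rad; a=sin²(Δφ/2)+cosφ1·cosφ2·sin²(Δλ/2)=0.6910371002; c=2·atan2(√a, √(1-a))=1.962836071; dist=6371·c=12505.229 ≈ 12505.2 km; running total=100801.6 km
Leg 7 bearing: y=sinΔλ·cosφ2=0.90580932, x=cosφ1·sinφ2-sinφ1·cosφ2·cosΔλ=-0.18310867; θ=atan2(y, x)=101.4283° ≈ 101.4°

Leg 1: dist=19236.9 km, bearing=270.5°
Leg 2: dist=9066.2 km, bearing=185.6°
Leg 3: dist=10972.5 km, bearing=137.3°
Leg 4: dist=14781.9 km, bearing=208.7°
Leg 5: dist=14599.2 km, bearing=97.8°
Leg 6: dist=19639.7 km, bearing=290.9°
Leg 7: dist=12505.2 km, bearing=101.4°
Total: 100801.6 km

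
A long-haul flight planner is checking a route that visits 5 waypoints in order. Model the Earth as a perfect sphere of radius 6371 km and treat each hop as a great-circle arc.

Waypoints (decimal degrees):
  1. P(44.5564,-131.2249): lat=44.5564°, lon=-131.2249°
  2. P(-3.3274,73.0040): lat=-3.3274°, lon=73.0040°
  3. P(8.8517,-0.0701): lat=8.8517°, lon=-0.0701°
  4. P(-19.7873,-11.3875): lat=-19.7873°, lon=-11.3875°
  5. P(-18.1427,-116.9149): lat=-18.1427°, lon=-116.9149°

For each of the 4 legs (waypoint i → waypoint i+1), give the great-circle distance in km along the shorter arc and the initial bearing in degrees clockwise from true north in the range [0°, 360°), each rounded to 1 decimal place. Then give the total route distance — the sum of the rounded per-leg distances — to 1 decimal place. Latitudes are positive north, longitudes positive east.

Leg 1: dist=14853.9 km, bearing=325.6°
Leg 2: dist=8211.1 km, bearing=280.2°
Leg 3: dist=3417.1 km, bearing=201.2°
Leg 4: dist=10863.6 km, bearing=247.5°
Total: 37345.7 km

Leg 1: φ1=0.7776559, φ2=-0.0580741, Δφ=-0.8357300, Δλ=3.5644667 rad; a=sin²(Δφ/2)+cosφ1·cosφ2·sin²(Δλ/2)=0.8447100577; c=2·atan2(√a, √(1-a))=2.331484529; dist=6371·c=14853.888 ≈ 14853.9 km; running total=14853.9 km
Leg 1 bearing: y=sinΔλ·cosφ2=-0.40969122, x=cosφ1·sinφ2-sinφ1·cosφ2·cosΔλ=0.59737175; θ=atan2(y, x)=-34.4432° <0 so +360° → 325.5568° ≈ 325.6°
Leg 2: φ1=-0.0580741, φ2=0.1544913, Δφ=0.2125654, Δλ=-1.2753836 rad; a=sin²(Δφ/2)+cosφ1·cosφ2·sin²(Δλ/2)=0.3608744900; c=2·atan2(√a, √(1-a))=1.288823589; dist=6371·c=8211.095 ≈ 8211.1 km; running total=23065.0 km
Leg 2 bearing: y=sinΔλ·cosφ2=-0.94528793, x=cosφ1·sinφ2-sinφ1·cosφ2·cosΔλ=0.17031470; θ=atan2(y, x)=-79.7865° <0 so +360° → 280.2135° ≈ 280.2°
Leg 3: φ1=0.1544913, φ2=-0.3453535, Δφ=-0.4998448, Δλ=-0.1975259 rad; a=sin²(Δφ/2)+cosφ1·cosφ2·sin²(Δλ/2)=0.0702109663; c=2·atan2(√a, √(1-a))=0.536352921; dist=6371·c=3417.104 ≈ 3417.1 km; running total=26482.1 km
Leg 3 bearing: y=sinΔλ·cosφ2=-0.18465688, x=cosφ1·sinφ2-sinφ1·cosφ2·cosΔλ=-0.47647391; θ=atan2(y, x)=-158.8162° <0 so +360° → 201.1838° ≈ 201.2°
Leg 4: φ1=-0.3453535, φ2=-0.3166499, Δφ=0.0287037, Δλ=-1.8418006 rad; a=sin²(Δφ/2)+cosφ1·cosφ2·sin²(Δλ/2)=0.5669785469; c=2·atan2(√a, √(1-a))=1.705157323; dist=6371·c=10863.557 ≈ 10863.6 km; running total=37345.7 km
Leg 4 bearing: y=sinΔλ·cosφ2=-0.91560099, x=cosφ1·sinφ2-sinφ1·cosφ2·cosΔλ=-0.37911783; θ=atan2(y, x)=-112.4927° <0 so +360° → 247.5073° ≈ 247.5°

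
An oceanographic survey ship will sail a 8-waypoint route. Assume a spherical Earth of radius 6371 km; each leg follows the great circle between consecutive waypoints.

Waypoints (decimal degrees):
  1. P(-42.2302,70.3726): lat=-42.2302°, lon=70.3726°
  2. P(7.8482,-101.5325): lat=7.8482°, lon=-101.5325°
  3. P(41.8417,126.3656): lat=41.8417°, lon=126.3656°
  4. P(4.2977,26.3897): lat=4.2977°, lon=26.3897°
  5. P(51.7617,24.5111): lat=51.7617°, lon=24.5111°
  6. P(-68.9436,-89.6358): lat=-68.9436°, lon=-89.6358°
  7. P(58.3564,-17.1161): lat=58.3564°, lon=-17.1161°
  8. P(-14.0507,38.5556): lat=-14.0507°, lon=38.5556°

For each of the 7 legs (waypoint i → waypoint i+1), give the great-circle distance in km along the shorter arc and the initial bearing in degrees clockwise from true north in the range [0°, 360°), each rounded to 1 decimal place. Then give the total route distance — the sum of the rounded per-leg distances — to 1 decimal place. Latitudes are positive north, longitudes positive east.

Leg 1: φ1=-0.7370560, φ2=0.1369769, Δφ=0.8740330, Δλ=-3.0003100 rad; a=sin²(Δφ/2)+cosφ1·cosφ2·sin²(Δλ/2)=0.9089911742; c=2·atan2(√a, √(1-a))=2.528691073; dist=6371·c=16110.291 ≈ 16110.3 km; running total=16110.3 km
Leg 1 bearing: y=sinΔλ·cosφ2=-0.13949416, x=cosφ1·sinφ2-sinφ1·cosφ2·cosΔλ=-0.55807370; θ=atan2(y, x)=-165.9661° <0 so +360° → 194.0339° ≈ 194.0°
Leg 2: φ1=0.1369769, φ2=0.7302754, Δφ=0.5932985, Δλ=3.9775722 rad; a=sin²(Δφ/2)+cosφ1·cosφ2·sin²(Δλ/2)=0.7018565295; c=2·atan2(√a, √(1-a))=1.986368052; dist=6371·c=12655.151 ≈ 12655.2 km; running total=28765.5 km
Leg 2 bearing: y=sinΔλ·cosφ2=-0.55274854, x=cosφ1·sinφ2-sinφ1·cosφ2·cosΔλ=0.72903005; θ=atan2(y, x)=-37.1693° <0 so +360° → 322.8307° ≈ 322.8°
Leg 3: φ1=0.7302754, φ2=0.0750090, Δφ=-0.6552664, Δλ=-1.7449086 rad; a=sin²(Δφ/2)+cosφ1·cosφ2·sin²(Δλ/2)=0.5393525265; c=2·atan2(√a, √(1-a))=1.649582863; dist=6371·c=10509.492 ≈ 10509.5 km; running total=39275.0 km
Leg 3 bearing: y=sinΔλ·cosφ2=-0.98211136, x=cosφ1·sinφ2-sinφ1·cosφ2·cosΔλ=0.17106369; θ=atan2(y, x)=-80.1194° <0 so +360° → 279.8806° ≈ 279.9°
Leg 4: φ1=0.0750090, φ2=0.9034121, Δφ=0.8284031, Δλ=-0.0327878 rad; a=sin²(Δφ/2)+cosφ1·cosφ2·sin²(Δλ/2)=0.1621392019; c=2·atan2(√a, √(1-a))=0.828853172; dist=6371·c=5280.624 ≈ 5280.6 km; running total=44555.6 km
Leg 4 bearing: y=sinΔλ·cosφ2=-0.02028981, x=cosφ1·sinφ2-sinφ1·cosφ2·cosΔλ=0.73687763; θ=atan2(y, x)=-1.5772° <0 so +360° → 358.4228° ≈ 358.4°
Leg 5: φ1=0.9034121, φ2=-1.2032928, Δφ=-2.1067049, Δλ=-1.9922392 rad; a=sin²(Δφ/2)+cosφ1·cosφ2·sin²(Δλ/2)=0.9119827801; c=2·atan2(√a, √(1-a))=2.539170528; dist=6371·c=16177.055 ≈ 16177.1 km; running total=60732.7 km
Leg 5 bearing: y=sinΔλ·cosφ2=-0.32784904, x=cosφ1·sinφ2-sinφ1·cosφ2·cosΔλ=-0.46216422; θ=atan2(y, x)=-144.6490° <0 so +360° → 215.3510° ≈ 215.4°
Leg 6: φ1=-1.2032928, φ2=1.0185113, Δφ=2.2218041, Δλ=1.2657075 rad; a=sin²(Δφ/2)+cosφ1·cosφ2·sin²(Δλ/2)=0.8689314909; c=2·atan2(√a, √(1-a))=2.400694996; dist=6371·c=15294.828 ≈ 15294.8 km; running total=76027.5 km
Leg 6 bearing: y=sinΔλ·cosφ2=0.50040644, x=cosφ1·sinφ2-sinφ1·cosφ2·cosΔλ=0.45293665; θ=atan2(y, x)=47.8506° ≈ 47.9°
Leg 7: φ1=1.0185113, φ2=-0.2452310, Δφ=-1.2637423, Δλ=0.9716545 rad; a=sin²(Δφ/2)+cosφ1·cosφ2·sin²(Δλ/2)=0.4598392834; c=2·atan2(√a, √(1-a))=1.490388276; dist=6371·c=9495.264 ≈ 9495.3 km; running total=85522.8 km
Leg 7 bearing: y=sinΔλ·cosφ2=0.80111237, x=cosφ1·sinφ2-sinφ1·cosφ2·cosΔλ=-0.59309985; θ=atan2(y, x)=126.5142° ≈ 126.5°

Leg 1: dist=16110.3 km, bearing=194.0°
Leg 2: dist=12655.2 km, bearing=322.8°
Leg 3: dist=10509.5 km, bearing=279.9°
Leg 4: dist=5280.6 km, bearing=358.4°
Leg 5: dist=16177.1 km, bearing=215.4°
Leg 6: dist=15294.8 km, bearing=47.9°
Leg 7: dist=9495.3 km, bearing=126.5°
Total: 85522.8 km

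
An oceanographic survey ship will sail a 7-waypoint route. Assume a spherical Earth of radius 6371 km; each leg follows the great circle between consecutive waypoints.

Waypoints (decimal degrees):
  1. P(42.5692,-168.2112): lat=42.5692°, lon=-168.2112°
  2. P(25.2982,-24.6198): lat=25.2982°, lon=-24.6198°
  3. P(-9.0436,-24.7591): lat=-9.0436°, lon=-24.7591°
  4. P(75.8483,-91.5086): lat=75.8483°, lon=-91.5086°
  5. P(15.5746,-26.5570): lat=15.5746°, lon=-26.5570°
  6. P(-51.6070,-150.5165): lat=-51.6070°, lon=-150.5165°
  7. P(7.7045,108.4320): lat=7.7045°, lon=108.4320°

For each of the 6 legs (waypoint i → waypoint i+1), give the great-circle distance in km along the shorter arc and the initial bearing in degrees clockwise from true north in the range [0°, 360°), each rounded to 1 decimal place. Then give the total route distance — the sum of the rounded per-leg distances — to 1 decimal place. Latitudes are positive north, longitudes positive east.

Leg 1: dist=11596.2 km, bearing=33.6°
Leg 2: dist=3818.7 km, bearing=180.2°
Leg 3: dist=10371.5 km, bearing=347.0°
Leg 4: dist=7660.9 km, bearing=110.7°
Leg 5: dist=13676.8 km, bearing=217.9°
Leg 6: dist=11440.7 km, bearing=266.1°
Total: 58564.8 km

Leg 1: φ1=0.7429727, φ2=0.4415369, Δφ=-0.3014358, Δλ=2.5061427 rad; a=sin²(Δφ/2)+cosφ1·cosφ2·sin²(Δλ/2)=0.6233921251; c=2·atan2(√a, √(1-a))=1.820156786; dist=6371·c=11596.219 ≈ 11596.2 km; running total=11596.2 km
Leg 1 bearing: y=sinΔλ·cosφ2=0.53661685, x=cosφ1·sinφ2-sinφ1·cosφ2·cosΔλ=0.80693240; θ=atan2(y, x)=33.6242° ≈ 33.6°
Leg 2: φ1=0.4415369, φ2=-0.1578406, Δφ=-0.5993775, Δλ=-0.0024312 rad; a=sin²(Δφ/2)+cosφ1·cosφ2·sin²(Δλ/2)=0.0871578416; c=2·atan2(√a, √(1-a))=0.599382159; dist=6371·c=3818.664 ≈ 3818.7 km; running total=15414.9 km
Leg 2 bearing: y=sinΔλ·cosφ2=-0.00240102, x=cosφ1·sinφ2-sinφ1·cosφ2·cosΔλ=-0.56412733; θ=atan2(y, x)=-179.7561° <0 so +360° → 180.2439° ≈ 180.2°
Leg 3: φ1=-0.1578406, φ2=1.3238026, Δφ=1.4816432, Δλ=-1.1649985 rad; a=sin²(Δφ/2)+cosφ1·cosφ2·sin²(Δλ/2)=0.5285512710; c=2·atan2(√a, √(1-a))=1.627929947; dist=6371·c=10371.542 ≈ 10371.5 km; running total=25786.4 km
Leg 3 bearing: y=sinΔλ·cosφ2=-0.22463448, x=cosφ1·sinφ2-sinφ1·cosφ2·cosΔλ=0.97276855; θ=atan2(y, x)=-13.0030° <0 so +360° → 346.9970° ≈ 347.0°
Leg 4: φ1=1.3238026, φ2=0.2718280, Δφ=-1.0519745, Δλ=1.1336193 rad; a=sin²(Δφ/2)+cosφ1·cosφ2·sin²(Δλ/2)=0.3199715906; c=2·atan2(√a, √(1-a))=1.202467531; dist=6371·c=7660.921 ≈ 7660.9 km; running total=33447.3 km
Leg 4 bearing: y=sinΔλ·cosφ2=0.87268549, x=cosφ1·sinφ2-sinφ1·cosφ2·cosΔλ=-0.32981680; θ=atan2(y, x)=110.7032° ≈ 110.7°
Leg 5: φ1=0.2718280, φ2=-0.9007121, Δφ=-1.1725401, Δλ=-2.1635014 rad; a=sin²(Δφ/2)+cosφ1·cosφ2·sin²(Δλ/2)=0.7723109157; c=2·atan2(√a, √(1-a))=2.146734467; dist=6371·c=13676.845 ≈ 13676.8 km; running total=47124.1 km
Leg 5 bearing: y=sinΔλ·cosφ2=-0.51512082, x=cosφ1·sinφ2-sinφ1·cosφ2·cosΔλ=-0.66184409; θ=atan2(y, x)=-142.1060° <0 so +360° → 217.8940° ≈ 217.9°
Leg 6: φ1=-0.9007121, φ2=0.1344689, Δφ=1.0351810, Δλ=4.5195039 rad; a=sin²(Δφ/2)+cosφ1·cosφ2·sin²(Δλ/2)=0.6115253996; c=2·atan2(√a, √(1-a))=1.795739327; dist=6371·c=11440.655 ≈ 11440.7 km; running total=58564.8 km
Leg 6 bearing: y=sinΔλ·cosφ2=-0.97259536, x=cosφ1·sinφ2-sinφ1·cosφ2·cosΔλ=-0.06562471; θ=atan2(y, x)=-93.8601° <0 so +360° → 266.1399° ≈ 266.1°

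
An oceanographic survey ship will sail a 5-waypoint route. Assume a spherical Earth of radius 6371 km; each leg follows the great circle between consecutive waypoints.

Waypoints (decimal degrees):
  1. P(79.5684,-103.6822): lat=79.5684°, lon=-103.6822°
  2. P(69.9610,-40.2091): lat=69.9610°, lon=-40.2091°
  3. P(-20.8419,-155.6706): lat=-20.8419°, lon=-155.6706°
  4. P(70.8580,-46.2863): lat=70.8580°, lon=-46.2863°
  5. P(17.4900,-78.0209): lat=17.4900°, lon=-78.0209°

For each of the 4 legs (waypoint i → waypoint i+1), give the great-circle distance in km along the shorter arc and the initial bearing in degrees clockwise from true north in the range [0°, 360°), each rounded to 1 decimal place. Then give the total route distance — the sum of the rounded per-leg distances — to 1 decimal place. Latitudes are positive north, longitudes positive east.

Leg 1: dist=1989.4 km, bearing=86.3°
Leg 2: dist=13138.7 km, bearing=286.8°
Leg 3: dist=12894.8 km, bearing=20.1°
Leg 4: dist=6298.0 km, bearing=216.9°
Total: 34320.9 km

Leg 1: φ1=1.3887306, φ2=1.2210498, Δφ=-0.1676808, Δλ=1.1078146 rad; a=sin²(Δφ/2)+cosφ1·cosφ2·sin²(Δλ/2)=0.0241793602; c=2·atan2(√a, √(1-a))=0.312261387; dist=6371·c=1989.417 ≈ 1989.4 km; running total=1989.4 km
Leg 1 bearing: y=sinΔλ·cosφ2=0.30658612, x=cosφ1·sinφ2-sinφ1·cosφ2·cosΔλ=0.01959153; θ=atan2(y, x)=86.3436° ≈ 86.3°
Leg 2: φ1=1.2210498, φ2=-0.3637598, Δφ=-1.5848096, Δλ=-2.0151833 rad; a=sin²(Δφ/2)+cosφ1·cosφ2·sin²(Δλ/2)=0.7359612809; c=2·atan2(√a, √(1-a))=2.062266501; dist=6371·c=13138.700 ≈ 13138.7 km; running total=15128.1 km
Leg 2 bearing: y=sinΔλ·cosφ2=-0.84379545, x=cosφ1·sinφ2-sinφ1·cosφ2·cosΔλ=0.25553540; θ=atan2(y, x)=-73.1516° <0 so +360° → 286.8484° ≈ 286.8°
Leg 3: φ1=-0.3637598, φ2=1.2367054, Δφ=1.6004652, Δλ=1.9091162 rad; a=sin²(Δφ/2)+cosφ1·cosφ2·sin²(Δλ/2)=0.7189156414; c=2·atan2(√a, √(1-a))=2.023981367; dist=6371·c=12894.785 ≈ 12894.8 km; running total=28022.9 km
Leg 3 bearing: y=sinΔλ·cosφ2=0.30932244, x=cosφ1·sinφ2-sinφ1·cosφ2·cosΔλ=0.84417024; θ=atan2(y, x)=20.1239° ≈ 20.1°
Leg 4: φ1=1.2367054, φ2=0.3052581, Δφ=-0.9314473, Δλ=-0.5538733 rad; a=sin²(Δφ/2)+cosφ1·cosφ2·sin²(Δλ/2)=0.2250425535; c=2·atan2(√a, √(1-a))=0.988533990; dist=6371·c=6297.950 ≈ 6298.0 km; running total=34320.9 km
Leg 4 bearing: y=sinΔλ·cosφ2=-0.50166874, x=cosφ1·sinφ2-sinφ1·cosφ2·cosΔλ=-0.66777398; θ=atan2(y, x)=-143.0841° <0 so +360° → 216.9159° ≈ 216.9°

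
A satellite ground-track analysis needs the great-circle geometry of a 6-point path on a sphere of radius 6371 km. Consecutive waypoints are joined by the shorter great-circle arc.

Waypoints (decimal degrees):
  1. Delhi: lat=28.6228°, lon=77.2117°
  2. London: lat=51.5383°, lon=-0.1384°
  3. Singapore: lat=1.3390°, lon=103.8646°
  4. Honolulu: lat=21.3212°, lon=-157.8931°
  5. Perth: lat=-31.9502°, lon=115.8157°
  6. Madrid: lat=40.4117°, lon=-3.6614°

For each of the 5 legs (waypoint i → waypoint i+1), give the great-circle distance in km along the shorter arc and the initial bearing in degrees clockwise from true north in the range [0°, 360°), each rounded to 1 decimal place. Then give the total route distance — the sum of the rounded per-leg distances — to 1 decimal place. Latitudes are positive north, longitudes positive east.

Leg 1: φ1=0.4995621, φ2=0.8995130, Δφ=0.3999509, Δλ=-1.3500139 rad; a=sin²(Δφ/2)+cosφ1·cosφ2·sin²(Δλ/2)=0.2526667455; c=2·atan2(√a, √(1-a))=1.053345265; dist=6371·c=6710.863 ≈ 6710.9 km; running total=6710.9 km
Leg 1 bearing: y=sinΔλ·cosφ2=-0.60689339, x=cosφ1·sinφ2-sinφ1·cosφ2·cosΔλ=0.62208155; θ=atan2(y, x)=-44.2920° <0 so +360° → 315.7080° ≈ 315.7°
Leg 2: φ1=0.8995130, φ2=0.0233700, Δφ=-0.8761431, Δλ=1.8151948 rad; a=sin²(Δφ/2)+cosφ1·cosφ2·sin²(Δλ/2)=0.5660831271; c=2·atan2(√a, √(1-a))=1.703350416; dist=6371·c=10852.045 ≈ 10852.0 km; running total=17562.9 km
Leg 2 bearing: y=sinΔλ·cosφ2=0.97001811, x=cosφ1·sinφ2-sinφ1·cosφ2·cosΔλ=0.20395331; θ=atan2(y, x)=78.1261° ≈ 78.1°
Leg 3: φ1=0.0233700, φ2=0.3721251, Δφ=0.3487552, Δλ=-4.5685337 rad; a=sin²(Δφ/2)+cosφ1·cosφ2·sin²(Δλ/2)=0.5625073540; c=2·atan2(√a, √(1-a))=1.696138982; dist=6371·c=10806.101 ≈ 10806.1 km; running total=28369.0 km
Leg 3 bearing: y=sinΔλ·cosφ2=0.92193439, x=cosφ1·sinφ2-sinφ1·cosφ2·cosΔλ=0.36661737; θ=atan2(y, x)=68.3142° ≈ 68.3°
Leg 4: φ1=0.3721251, φ2=-0.5576362, Δφ=-0.9297613, Δλ=4.7771198 rad; a=sin²(Δφ/2)+cosφ1·cosφ2·sin²(Δλ/2)=0.5706393769; c=2·atan2(√a, √(1-a))=1.712549333; dist=6371·c=10910.652 ≈ 10910.7 km; running total=39279.7 km
Leg 4 bearing: y=sinΔλ·cosφ2=-0.84673133, x=cosφ1·sinφ2-sinφ1·cosφ2·cosΔλ=-0.51291945; θ=atan2(y, x)=-121.2060° <0 so +360° → 238.7940° ≈ 238.8°
Leg 5: φ1=-0.5576362, φ2=0.7053172, Δφ=1.2629534, Δλ=-2.0852688 rad; a=sin²(Δφ/2)+cosφ1·cosφ2·sin²(Δλ/2)=0.8304828540; c=2·atan2(√a, √(1-a))=2.292901256; dist=6371·c=14608.074 ≈ 14608.1 km; running total=53887.8 km
Leg 5 bearing: y=sinΔλ·cosφ2=-0.66284380, x=cosφ1·sinφ2-sinφ1·cosφ2·cosΔλ=0.35179885; θ=atan2(y, x)=-62.0432° <0 so +360° → 297.9568° ≈ 298.0°

Leg 1: dist=6710.9 km, bearing=315.7°
Leg 2: dist=10852.0 km, bearing=78.1°
Leg 3: dist=10806.1 km, bearing=68.3°
Leg 4: dist=10910.7 km, bearing=238.8°
Leg 5: dist=14608.1 km, bearing=298.0°
Total: 53887.8 km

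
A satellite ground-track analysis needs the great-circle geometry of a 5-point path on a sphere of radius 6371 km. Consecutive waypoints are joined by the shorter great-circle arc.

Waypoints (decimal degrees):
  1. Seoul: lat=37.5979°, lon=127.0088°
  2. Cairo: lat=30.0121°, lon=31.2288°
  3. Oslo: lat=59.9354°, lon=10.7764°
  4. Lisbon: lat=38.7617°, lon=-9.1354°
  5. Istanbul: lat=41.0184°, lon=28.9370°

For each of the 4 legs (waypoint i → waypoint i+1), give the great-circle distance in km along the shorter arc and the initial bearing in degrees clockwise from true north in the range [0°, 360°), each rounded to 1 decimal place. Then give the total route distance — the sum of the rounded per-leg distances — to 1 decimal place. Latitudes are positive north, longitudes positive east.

Leg 1: φ1=0.6562071, φ2=0.5238100, Δφ=-0.1323972, Δλ=-1.6716764 rad; a=sin²(Δφ/2)+cosφ1·cosφ2·sin²(Δλ/2)=0.3819623312; c=2·atan2(√a, √(1-a))=1.332471291; dist=6371·c=8489.175 ≈ 8489.2 km; running total=8489.2 km
Leg 1 bearing: y=sinΔλ·cosφ2=-0.86151739, x=cosφ1·sinφ2-sinφ1·cosφ2·cosΔλ=0.44950664; θ=atan2(y, x)=-62.4462° <0 so +360° → 297.5538° ≈ 297.6°
Leg 2: φ1=0.5238100, φ2=1.0460701, Δφ=0.5222601, Δλ=-0.3569617 rad; a=sin²(Δφ/2)+cosφ1·cosφ2·sin²(Δλ/2)=0.0803259475; c=2·atan2(√a, √(1-a))=0.574713448; dist=6371·c=3661.499 ≈ 3661.5 km; running total=12150.7 km
Leg 2 bearing: y=sinΔλ·cosφ2=-0.17505563, x=cosφ1·sinφ2-sinφ1·cosφ2·cosΔλ=0.51463607; θ=atan2(y, x)=-18.7860° <0 so +360° → 341.2140° ≈ 341.2°
Leg 3: φ1=1.0460701, φ2=0.6765193, Δφ=-0.3695508, Δλ=-0.3475265 rad; a=sin²(Δφ/2)+cosφ1·cosφ2·sin²(Δλ/2)=0.0454317545; c=2·atan2(√a, √(1-a))=0.429590238; dist=6371·c=2736.919 ≈ 2736.9 km; running total=14887.6 km
Leg 3 bearing: y=sinΔλ·cosφ2=-0.26556421, x=cosφ1·sinφ2-sinφ1·cosφ2·cosΔλ=-0.32085275; θ=atan2(y, x)=-140.3860° <0 so +360° → 219.6140° ≈ 219.6°
Leg 4: φ1=0.6765193, φ2=0.7159061, Δφ=0.0393868, Δλ=0.6644887 rad; a=sin²(Δφ/2)+cosφ1·cosφ2·sin²(Δλ/2)=0.0629761526; c=2·atan2(√a, √(1-a))=0.507324100; dist=6371·c=3232.162 ≈ 3232.2 km; running total=18119.8 km
Leg 4 bearing: y=sinΔλ·cosφ2=0.46526679, x=cosφ1·sinφ2-sinφ1·cosφ2·cosΔλ=0.13988365; θ=atan2(y, x)=73.2665° ≈ 73.3°

Leg 1: dist=8489.2 km, bearing=297.6°
Leg 2: dist=3661.5 km, bearing=341.2°
Leg 3: dist=2736.9 km, bearing=219.6°
Leg 4: dist=3232.2 km, bearing=73.3°
Total: 18119.8 km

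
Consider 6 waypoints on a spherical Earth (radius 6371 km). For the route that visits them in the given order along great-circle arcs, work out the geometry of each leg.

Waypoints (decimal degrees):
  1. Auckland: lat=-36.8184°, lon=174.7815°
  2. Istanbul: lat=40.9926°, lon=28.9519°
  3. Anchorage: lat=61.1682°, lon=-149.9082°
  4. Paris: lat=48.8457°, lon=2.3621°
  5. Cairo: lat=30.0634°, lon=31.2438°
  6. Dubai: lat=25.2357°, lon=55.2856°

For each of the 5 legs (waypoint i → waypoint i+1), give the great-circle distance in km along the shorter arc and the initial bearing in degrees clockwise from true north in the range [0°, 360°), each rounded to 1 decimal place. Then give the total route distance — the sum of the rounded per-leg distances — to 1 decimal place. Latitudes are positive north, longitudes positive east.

Leg 1: φ1=-0.6426023, φ2=0.7154558, Δφ=1.3580581, Δλ=-2.5452067 rad; a=sin²(Δφ/2)+cosφ1·cosφ2·sin²(Δλ/2)=0.9465187634; c=2·atan2(√a, √(1-a))=2.674847252; dist=6371·c=17041.452 ≈ 17041.5 km; running total=17041.5 km
Leg 1 bearing: y=sinΔλ·cosφ2=-0.42393477, x=cosφ1·sinφ2-sinφ1·cosφ2·cosΔλ=0.15087508; θ=atan2(y, x)=-70.4098° <0 so +360° → 289.5902° ≈ 289.6°
Leg 2: φ1=0.7154558, φ2=1.0675865, Δφ=0.3521306, Δλ=-3.1216976 rad; a=sin²(Δφ/2)+cosφ1·cosφ2·sin²(Δλ/2)=0.3946359685; c=2·atan2(√a, √(1-a))=1.358476639; dist=6371·c=8654.855 ≈ 8654.9 km; running total=25696.4 km
Leg 2 bearing: y=sinΔλ·cosφ2=-0.00959354, x=cosφ1·sinφ2-sinφ1·cosφ2·cosΔλ=0.97749765; θ=atan2(y, x)=-0.5623° <0 so +360° → 359.4377° ≈ 359.4°
Leg 3: φ1=1.0675865, φ2=0.8525183, Δφ=-0.2150682, Δλ=2.6576181 rad; a=sin²(Δφ/2)+cosφ1·cosφ2·sin²(Δλ/2)=0.3106521347; c=2·atan2(√a, √(1-a))=1.182409664; dist=6371·c=7533.132 ≈ 7533.1 km; running total=33229.5 km
Leg 3 bearing: y=sinΔλ·cosφ2=0.30620948, x=cosφ1·sinφ2-sinφ1·cosφ2·cosΔλ=0.87339870; θ=atan2(y, x)=19.3204° ≈ 19.3°
Leg 4: φ1=0.8525183, φ2=0.5247053, Δφ=-0.3278130, Δλ=0.5040808 rad; a=sin²(Δφ/2)+cosφ1·cosφ2·sin²(Δλ/2)=0.0620467223; c=2·atan2(√a, √(1-a))=0.503484757; dist=6371·c=3207.701 ≈ 3207.7 km; running total=36437.2 km
Leg 4 bearing: y=sinΔλ·cosφ2=0.41802516, x=cosφ1·sinφ2-sinφ1·cosφ2·cosΔλ=-0.24092047; θ=atan2(y, x)=119.9561° ≈ 120.0°
Leg 5: φ1=0.5247053, φ2=0.4404461, Δφ=-0.0842593, Δλ=0.4196086 rad; a=sin²(Δφ/2)+cosφ1·cosφ2·sin²(Δλ/2)=0.0357315393; c=2·atan2(√a, √(1-a))=0.380344169; dist=6371·c=2423.173 ≈ 2423.2 km; running total=38860.4 km
Leg 5 bearing: y=sinΔλ·cosφ2=0.36852111, x=cosφ1·sinφ2-sinφ1·cosφ2·cosΔλ=-0.04484837; θ=atan2(y, x)=96.9387° ≈ 96.9°

Leg 1: dist=17041.5 km, bearing=289.6°
Leg 2: dist=8654.9 km, bearing=359.4°
Leg 3: dist=7533.1 km, bearing=19.3°
Leg 4: dist=3207.7 km, bearing=120.0°
Leg 5: dist=2423.2 km, bearing=96.9°
Total: 38860.4 km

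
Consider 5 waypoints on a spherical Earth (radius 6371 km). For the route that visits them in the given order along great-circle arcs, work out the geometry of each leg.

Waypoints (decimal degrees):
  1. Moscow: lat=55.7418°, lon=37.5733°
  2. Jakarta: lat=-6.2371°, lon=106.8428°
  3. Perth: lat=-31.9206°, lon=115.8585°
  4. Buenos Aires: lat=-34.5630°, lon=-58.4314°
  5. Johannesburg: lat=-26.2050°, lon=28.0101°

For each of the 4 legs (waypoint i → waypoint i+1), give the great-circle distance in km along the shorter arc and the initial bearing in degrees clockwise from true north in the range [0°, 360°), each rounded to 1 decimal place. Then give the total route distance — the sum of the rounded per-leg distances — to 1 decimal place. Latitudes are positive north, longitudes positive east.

Leg 1: dist=9316.3 km, bearing=110.7°
Leg 2: dist=3005.5 km, bearing=163.0°
Leg 3: dist=12598.4 km, bearing=185.1°
Leg 4: dist=8090.5 km, bearing=110.3°
Total: 33010.7 km

Leg 1: φ1=0.9728779, φ2=-0.1088579, Δφ=-1.0817359, Δλ=1.2089808 rad; a=sin²(Δφ/2)+cosφ1·cosφ2·sin²(Δλ/2)=0.4458572296; c=2·atan2(√a, √(1-a))=1.462298040; dist=6371·c=9316.301 ≈ 9316.3 km; running total=9316.3 km
Leg 1 bearing: y=sinΔλ·cosφ2=0.92971979, x=cosφ1·sinφ2-sinφ1·cosφ2·cosΔλ=-0.35198771; θ=atan2(y, x)=110.7364° ≈ 110.7°
Leg 2: φ1=-0.1088579, φ2=-0.5571196, Δφ=-0.4482616, Δλ=0.1573536 rad; a=sin²(Δφ/2)+cosφ1·cosφ2·sin²(Δλ/2)=0.0546111931; c=2·atan2(√a, √(1-a))=0.471742867; dist=6371·c=3005.474 ≈ 3005.5 km; running total=12321.8 km
Leg 2 bearing: y=sinΔλ·cosφ2=0.13300841, x=cosφ1·sinφ2-sinφ1·cosφ2·cosΔλ=-0.43453884; θ=atan2(y, x)=162.9811° ≈ 163.0°
Leg 3: φ1=-0.5571196, φ2=-0.6032381, Δφ=-0.0461186, Δλ=-3.0419326 rad; a=sin²(Δφ/2)+cosφ1·cosφ2·sin²(Δλ/2)=0.6977716346; c=2·atan2(√a, √(1-a))=1.977455611; dist=6371·c=12598.370 ≈ 12598.4 km; running total=24920.2 km
Leg 3 bearing: y=sinΔλ·cosφ2=-0.08193455, x=cosφ1·sinφ2-sinφ1·cosφ2·cosΔλ=-0.91478536; θ=atan2(y, x)=-174.8818° <0 so +360° → 185.1182° ≈ 185.1°
Leg 4: φ1=-0.6032381, φ2=-0.4573635, Δφ=0.1458746, Δλ=1.5086888 rad; a=sin²(Δφ/2)+cosφ1·cosφ2·sin²(Δλ/2)=0.3518122524; c=2·atan2(√a, √(1-a))=1.269900928; dist=6371·c=8090.539 ≈ 8090.5 km; running total=33010.7 km
Leg 4 bearing: y=sinΔλ·cosφ2=0.89548995, x=cosφ1·sinφ2-sinφ1·cosφ2·cosΔλ=-0.33205318; θ=atan2(y, x)=110.3451° ≈ 110.3°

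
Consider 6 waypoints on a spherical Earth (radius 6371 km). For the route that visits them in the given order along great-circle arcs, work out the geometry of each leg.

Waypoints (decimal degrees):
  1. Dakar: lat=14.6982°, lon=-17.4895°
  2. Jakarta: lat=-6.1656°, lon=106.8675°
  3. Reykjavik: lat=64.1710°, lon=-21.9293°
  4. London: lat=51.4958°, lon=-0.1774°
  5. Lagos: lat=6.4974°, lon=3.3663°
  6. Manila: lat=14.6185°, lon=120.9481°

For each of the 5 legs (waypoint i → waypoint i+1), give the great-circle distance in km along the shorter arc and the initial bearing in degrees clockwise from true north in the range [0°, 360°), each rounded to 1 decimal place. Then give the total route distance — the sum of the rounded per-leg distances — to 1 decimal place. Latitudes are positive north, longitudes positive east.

Leg 1: dist=13871.4 km, bearing=87.3°
Leg 2: dist=12409.0 km, bearing=338.6°
Leg 3: dist=1890.1 km, bearing=127.9°
Leg 4: dist=5014.2 km, bearing=175.0°
Leg 5: dist=12745.1 km, bearing=70.6°
Total: 45929.8 km

Leg 1: φ1=0.2565320, φ2=-0.1076100, Δφ=-0.3641420, Δλ=2.1704391 rad; a=sin²(Δφ/2)+cosφ1·cosφ2·sin²(Δλ/2)=0.7849865637; c=2·atan2(√a, √(1-a))=2.177269477; dist=6371·c=13871.384 ≈ 13871.4 km; running total=13871.4 km
Leg 1 bearing: y=sinΔλ·cosφ2=0.82076205, x=cosφ1·sinφ2-sinφ1·cosφ2·cosΔλ=0.03847448; θ=atan2(y, x)=87.3161° ≈ 87.3°
Leg 2: φ1=-0.1076100, φ2=1.1199952, Δφ=1.2276053, Δλ=-2.2479282 rad; a=sin²(Δφ/2)+cosφ1·cosφ2·sin²(Δλ/2)=0.6840388688; c=2·atan2(√a, √(1-a))=1.947737095; dist=6371·c=12409.033 ≈ 12409.0 km; running total=26280.4 km
Leg 2 bearing: y=sinΔλ·cosφ2=-0.33956246, x=cosφ1·sinφ2-sinφ1·cosφ2·cosΔλ=0.86557271; θ=atan2(y, x)=-21.4200° <0 so +360° → 338.5800° ≈ 338.6°
Leg 3: φ1=1.1199952, φ2=0.8987713, Δφ=-0.2212240, Δλ=0.3796423 rad; a=sin²(Δφ/2)+cosφ1·cosφ2·sin²(Δλ/2)=0.0218419360; c=2·atan2(√a, √(1-a))=0.296667075; dist=6371·c=1890.066 ≈ 1890.1 km; running total=28170.5 km
Leg 3 bearing: y=sinΔλ·cosφ2=0.23071786, x=cosφ1·sinφ2-sinφ1·cosφ2·cosΔλ=-0.17952362; θ=atan2(y, x)=127.8868° ≈ 127.9°
Leg 4: φ1=0.8987713, φ2=0.1134010, Δφ=-0.7853702, Δλ=0.0618492 rad; a=sin²(Δφ/2)+cosφ1·cosφ2·sin²(Δλ/2)=0.1470281092; c=2·atan2(√a, √(1-a))=0.787041544; dist=6371·c=5014.242 ≈ 5014.2 km; running total=33184.7 km
Leg 4 bearing: y=sinΔλ·cosφ2=0.06141280, x=cosφ1·sinφ2-sinφ1·cosφ2·cosΔλ=-0.70560034; θ=atan2(y, x)=175.0257° ≈ 175.0°
Leg 5: φ1=0.1134010, φ2=0.2551410, Δφ=0.1417399, Δλ=2.0521896 rad; a=sin²(Δφ/2)+cosφ1·cosφ2·sin²(Δλ/2)=0.7082944769; c=2·atan2(√a, √(1-a))=2.000486273; dist=6371·c=12745.098 ≈ 12745.1 km; running total=45929.8 km
Leg 5 bearing: y=sinΔλ·cosφ2=0.85765752, x=cosφ1·sinφ2-sinφ1·cosφ2·cosΔλ=0.30145850; θ=atan2(y, x)=70.6339° ≈ 70.6°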